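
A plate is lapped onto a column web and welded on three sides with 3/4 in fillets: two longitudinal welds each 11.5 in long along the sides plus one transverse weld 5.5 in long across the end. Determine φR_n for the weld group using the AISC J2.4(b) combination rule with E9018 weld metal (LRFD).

E90XX → F_EXX = 90 ksi.
t_e = 0.707 × 0.75 = 0.5302 in.
R_nwl = 0.6 × 90 × 0.5302 × 23 = 658.6 kip (longitudinal, 2 welds).
R_nwt = 0.6 × 90 × 0.5302 × 5.5 = 157.5 kip (transverse, base value).
(i) R_nwl + R_nwt = 816.1 kip; (ii) 0.85 R_nwl + 1.5 R_nwt = 796 kip.
R_n = max = 816.1 kip [governs: (i)]; φR_n = 612 kip.

φR_n ≈ 612 kip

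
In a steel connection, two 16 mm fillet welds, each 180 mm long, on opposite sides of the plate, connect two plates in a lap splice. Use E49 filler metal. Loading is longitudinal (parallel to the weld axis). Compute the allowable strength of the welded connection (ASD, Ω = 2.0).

R_n/Ω ≈ 599 kN

E49XX → F_EXX = 490 MPa.
Effective throat t_e = 0.707 × 16 = 11.31 mm.
Total length L = 360 mm; A_we = 11.31 × 360 = 4072 mm².
F_nw = 0.6 F_EXX = 0.6 × 490 = 294 MPa.
R_n = 294 × 4072 × 10⁻³ = 1197 kN; R_n/Ω = 1197/2.0 = 598.6 kN.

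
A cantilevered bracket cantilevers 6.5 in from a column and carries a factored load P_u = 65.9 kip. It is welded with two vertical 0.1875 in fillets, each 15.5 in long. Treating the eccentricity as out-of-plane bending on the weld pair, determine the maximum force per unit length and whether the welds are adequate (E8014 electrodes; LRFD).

f_max ≈ 5.76 kip/in; NOT adequate

E80XX → F_EXX = 80 ksi.
L_w = 2 × 15.5 = 31 in; section modulus (unit throat) S = 2 × L²/6 = 80.08 in².
Direct shear f_v = P/L_w = 65.9/31 = 2.126 kip/in.
Moment M = P × e = 65.9 × 6.5 = 428.35 kip·in; bending f_b = M/S = 5.349 kip/in.
f_max = √(f_v² + f_b²) = √(2.126² + 5.349²) = 5.756 kip/in.
φr_n = 0.75 × 0.6 × 80 × (0.707 × 0.1875) = 4.772 kip/in → NOT adequate.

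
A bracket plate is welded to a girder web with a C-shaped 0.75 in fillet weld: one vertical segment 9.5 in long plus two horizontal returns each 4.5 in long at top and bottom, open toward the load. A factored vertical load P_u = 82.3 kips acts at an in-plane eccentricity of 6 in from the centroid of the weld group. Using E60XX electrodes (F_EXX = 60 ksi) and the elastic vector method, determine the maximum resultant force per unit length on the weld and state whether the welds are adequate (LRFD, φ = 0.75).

f_max ≈ 12.4 kip/in; adequate

Total weld length L_w = 18.5 in. Treat welds as unit-width lines.
Centroid: x̄ = 2×4.5×2.25 / 18.5 = 1.095 in from the vertical weld.
Polar moment about centroid: J = I_x + I_y = [9.5³/12 + 2×4.5×4.75²] + [9.5×1.095² + 2(4.5³/12 + 4.5×1.155²)] = 313.1 in³.
Direct shear f_v = P/L_w = 82.3 / 18.5 = 4.449 kip/in (vertical).
Torsion M = P·e = 82.3 × 6 = 493.8 kip·in.
Critical point at (x, y) = (3.405, 4.75) from centroid. f_tx = M·y/J = 7.491 kip/in; f_ty = M·x/J = 5.371 kip/in.
Resultant f_max = √[f_tx² + (f_v + f_ty)²] = √[7.491² + (4.449 + 5.371)²] = 12.35 kip/in.
Capacity per unit length: φr_n = 0.75 × 0.6 × 60 × (0.707 × 0.75) = 14.32 kip/in.
12.35 ≤ 14.32 → adequate.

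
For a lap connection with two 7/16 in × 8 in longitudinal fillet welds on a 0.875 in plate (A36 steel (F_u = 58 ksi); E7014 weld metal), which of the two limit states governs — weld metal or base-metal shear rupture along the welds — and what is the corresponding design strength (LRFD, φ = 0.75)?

E70XX → F_EXX = 70 ksi.
t_e = 0.707 × 0.4375 = 0.3093 in; L = 16 in.
Weld metal: φR_n = 0.75 × 0.6 × 70 × 0.3093 × 16 = 155.9 kip.
Base metal (shear rupture): φR_n = 0.75 × 0.6 × 58 × 0.875 × 16 = 365.4 kip.
Governing: weld metal.

φR_n ≈ 156 kip (weld metal governs)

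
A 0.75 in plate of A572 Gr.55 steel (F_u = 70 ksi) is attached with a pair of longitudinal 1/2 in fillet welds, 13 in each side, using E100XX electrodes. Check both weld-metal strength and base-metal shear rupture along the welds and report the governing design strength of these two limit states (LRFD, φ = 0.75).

φR_n ≈ 414 kip (weld metal governs)

E100XX → F_EXX = 100 ksi.
t_e = 0.707 × 0.5 = 0.3535 in; L = 26 in.
Weld metal: φR_n = 0.75 × 0.6 × 100 × 0.3535 × 26 = 413.6 kip.
Base metal (shear rupture): φR_n = 0.75 × 0.6 × 70 × 0.75 × 26 = 614.2 kip.
Governing: weld metal.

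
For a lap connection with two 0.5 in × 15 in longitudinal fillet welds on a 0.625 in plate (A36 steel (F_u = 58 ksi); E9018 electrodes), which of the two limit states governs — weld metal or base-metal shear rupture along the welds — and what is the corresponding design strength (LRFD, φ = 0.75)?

E90XX → F_EXX = 90 ksi.
t_e = 0.707 × 0.5 = 0.3535 in; L = 30 in.
Weld metal: φR_n = 0.75 × 0.6 × 90 × 0.3535 × 30 = 429.5 kip.
Base metal (shear rupture): φR_n = 0.75 × 0.6 × 58 × 0.625 × 30 = 489.4 kip.
Governing: weld metal.

φR_n ≈ 430 kip (weld metal governs)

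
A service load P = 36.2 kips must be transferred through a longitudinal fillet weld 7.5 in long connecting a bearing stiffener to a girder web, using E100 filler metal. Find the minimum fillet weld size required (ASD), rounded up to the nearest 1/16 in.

w = 1/4 in

E100XX → F_EXX = 100 ksi.
Total weld length L = 7.5 in.
Required throat t_e = P × Ω / (0.6 F_EXX × L) = 36.2 × 2.0 / (0.6 × 100 × 7.5) = 0.1609 in.
Required leg w = t_e / 0.707 = 0.2276 in → use 1/4 in.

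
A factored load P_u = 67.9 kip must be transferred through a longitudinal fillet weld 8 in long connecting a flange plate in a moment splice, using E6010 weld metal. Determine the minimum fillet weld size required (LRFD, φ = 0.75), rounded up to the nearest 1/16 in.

w = 1/2 in

E60XX → F_EXX = 60 ksi.
Total weld length L = 8 in.
Required throat t_e = P_u / (φ × 0.6 F_EXX × L) = 67.9 / (0.75 × 0.6 × 60 × 8) = 0.3144 in.
Required leg w = t_e / 0.707 = 0.4446 in → use 1/2 in.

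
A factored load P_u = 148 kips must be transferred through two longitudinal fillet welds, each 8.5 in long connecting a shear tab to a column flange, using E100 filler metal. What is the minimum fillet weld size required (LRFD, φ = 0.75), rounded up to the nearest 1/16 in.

E100XX → F_EXX = 100 ksi.
Total weld length L = 17 in.
Required throat t_e = P_u / (φ × 0.6 F_EXX × L) = 148 / (0.75 × 0.6 × 100 × 17) = 0.1935 in.
Required leg w = t_e / 0.707 = 0.2736 in → use 5/16 in.

w = 5/16 in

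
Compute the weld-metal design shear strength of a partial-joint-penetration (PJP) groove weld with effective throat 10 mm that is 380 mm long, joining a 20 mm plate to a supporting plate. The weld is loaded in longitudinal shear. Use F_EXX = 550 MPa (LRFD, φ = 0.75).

Effective throat (given) t_e = 10 mm.
A_we = 10 × 380 = 3800 mm².
F_nw = 0.6 F_EXX = 330 MPa.
φR_n = 0.75 × 330 × 3800 × 10⁻³ = 940.5 kN.

φR_n ≈ 940 kN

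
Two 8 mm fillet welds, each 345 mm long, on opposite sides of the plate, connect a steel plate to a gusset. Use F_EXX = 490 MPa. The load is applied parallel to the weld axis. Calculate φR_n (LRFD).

φR_n ≈ 861 kN

Effective throat t_e = 0.707 × 8 = 5.656 mm.
Total length L = 690 mm; A_we = 5.656 × 690 = 3903 mm².
F_nw = 0.6 F_EXX = 0.6 × 490 = 294 MPa.
φR_n = 0.75 × 294 × 3903 × 10⁻³ = 860.5 kN.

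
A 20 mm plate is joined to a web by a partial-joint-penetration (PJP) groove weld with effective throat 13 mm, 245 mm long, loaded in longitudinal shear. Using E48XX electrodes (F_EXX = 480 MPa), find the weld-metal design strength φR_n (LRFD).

φR_n ≈ 688 kN

Effective throat (given) t_e = 13 mm.
A_we = 13 × 245 = 3185 mm².
F_nw = 0.6 F_EXX = 288 MPa.
φR_n = 0.75 × 288 × 3185 × 10⁻³ = 688 kN.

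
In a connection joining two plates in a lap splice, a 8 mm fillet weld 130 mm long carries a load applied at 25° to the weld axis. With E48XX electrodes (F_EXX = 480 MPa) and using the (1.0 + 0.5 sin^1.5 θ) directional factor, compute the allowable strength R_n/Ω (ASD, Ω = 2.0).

t_e = 0.707 × 8 = 5.656 mm; A_we = 5.656 × 130 = 735.3 mm².
Directional factor: 1.0 + 0.5 sin^1.5(25°) = 1.137.
F_nw = 0.6 × 480 × 1.137 = 327.6 MPa.
R_n/Ω = (327.6 × 735.3) / 2.0 × 10⁻³ = 120.4 kN.

R_n/Ω ≈ 120 kN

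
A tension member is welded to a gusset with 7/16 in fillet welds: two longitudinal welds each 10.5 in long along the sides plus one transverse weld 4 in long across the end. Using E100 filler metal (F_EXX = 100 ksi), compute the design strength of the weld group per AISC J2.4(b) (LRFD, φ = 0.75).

φR_n ≈ 348 kips

t_e = 0.707 × 0.4375 = 0.3093 in.
R_nwl = 0.6 × 100 × 0.3093 × 21 = 389.7 kips (longitudinal, 2 welds).
R_nwt = 0.6 × 100 × 0.3093 × 4 = 74.23 kips (transverse, base value).
(i) R_nwl + R_nwt = 464 kips; (ii) 0.85 R_nwl + 1.5 R_nwt = 442.6 kips.
R_n = max = 464 kips [governs: (i)]; φR_n = 348 kips.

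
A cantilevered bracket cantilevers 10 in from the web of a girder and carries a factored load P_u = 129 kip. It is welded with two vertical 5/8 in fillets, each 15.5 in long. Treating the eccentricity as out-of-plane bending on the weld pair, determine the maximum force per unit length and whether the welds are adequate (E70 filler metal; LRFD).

f_max ≈ 16.6 kip/in; NOT adequate

E70XX → F_EXX = 70 ksi.
L_w = 2 × 15.5 = 31 in; section modulus (unit throat) S = 2 × L²/6 = 80.08 in².
Direct shear f_v = P/L_w = 129/31 = 4.161 kip/in.
Moment M = P × e = 129 × 10 = 1290 kip·in; bending f_b = M/S = 16.11 kip/in.
f_max = √(f_v² + f_b²) = √(4.161² + 16.11²) = 16.64 kip/in.
φr_n = 0.75 × 0.6 × 70 × (0.707 × 0.625) = 13.92 kip/in → NOT adequate.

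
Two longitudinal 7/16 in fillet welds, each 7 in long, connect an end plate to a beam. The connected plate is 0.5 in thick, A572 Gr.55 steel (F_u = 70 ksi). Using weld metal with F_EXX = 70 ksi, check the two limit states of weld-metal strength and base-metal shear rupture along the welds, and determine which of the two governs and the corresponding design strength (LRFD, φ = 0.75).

t_e = 0.707 × 0.4375 = 0.3093 in; L = 14 in.
Weld metal: φR_n = 0.75 × 0.6 × 70 × 0.3093 × 14 = 136.4 kip.
Base metal (shear rupture): φR_n = 0.75 × 0.6 × 70 × 0.5 × 14 = 220.5 kip.
Governing: weld metal.

φR_n ≈ 136 kip (weld metal governs)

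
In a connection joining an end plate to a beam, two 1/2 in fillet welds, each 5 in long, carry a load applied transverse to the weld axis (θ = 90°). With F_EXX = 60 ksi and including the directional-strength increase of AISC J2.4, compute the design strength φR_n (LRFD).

t_e = 0.707 × 0.5 = 0.3535 in; A_we = 0.3535 × 10 = 3.535 in².
Directional factor: 1.0 + 0.5 sin^1.5(90°) = 1.5.
F_nw = 0.6 × 60 × 1.5 = 54 ksi.
φR_n = 0.75 × 54 × 3.535 = 143.2 kip.

φR_n ≈ 143 kip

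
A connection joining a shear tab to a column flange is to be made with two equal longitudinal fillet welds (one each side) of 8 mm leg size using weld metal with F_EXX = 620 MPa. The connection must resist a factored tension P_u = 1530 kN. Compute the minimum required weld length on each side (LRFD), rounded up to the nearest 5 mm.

Throat t_e = 0.707 × 8 = 5.656 mm.
φr_n = 0.75 × 0.6 × 620 × 5.656 × 10⁻³ = 1.578 kN/mm.
L_req = P_u / φr_n = 1530 / 1.578 = 969.6 mm total.
Per side: 969.6 / 2 = 484.8 mm.
Round up → use L = 485 mm on each side.

L = 485 mm on each side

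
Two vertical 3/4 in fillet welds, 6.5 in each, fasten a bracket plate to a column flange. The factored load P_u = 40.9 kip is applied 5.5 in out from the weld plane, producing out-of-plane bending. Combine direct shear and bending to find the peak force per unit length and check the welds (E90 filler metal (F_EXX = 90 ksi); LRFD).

f_max ≈ 16.3 kip/in; adequate

L_w = 2 × 6.5 = 13 in; section modulus (unit throat) S = 2 × L²/6 = 14.08 in².
Direct shear f_v = P/L_w = 40.9/13 = 3.146 kip/in.
Moment M = P × e = 40.9 × 5.5 = 224.95 kip·in; bending f_b = M/S = 15.97 kip/in.
f_max = √(f_v² + f_b²) = √(3.146² + 15.97²) = 16.28 kip/in.
φr_n = 0.75 × 0.6 × 90 × (0.707 × 0.75) = 21.48 kip/in → adequate.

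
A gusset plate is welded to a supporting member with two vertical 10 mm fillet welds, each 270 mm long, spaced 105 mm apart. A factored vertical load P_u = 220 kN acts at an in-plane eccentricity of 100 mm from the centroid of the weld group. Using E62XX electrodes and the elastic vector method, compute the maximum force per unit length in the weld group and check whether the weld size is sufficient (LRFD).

E62XX → F_EXX = 620 MPa.
Total weld length L_w = 540 mm. Treat welds as unit-width lines.
Polar moment about centroid: J = 2[d³/12 + d(b/2)²] = 2[270³/12 + 270×52.5²] = 4769000 mm³.
Direct shear f_v = P/L_w = 220×10³ / 540 = 407.4 N/mm (vertical).
Torsion M = P·e = 220×10³ × 100 = 22000000 N·mm.
Critical point at (x, y) = (52.5, 135) from centroid. f_tx = M·y/J = 622.8 N/mm; f_ty = M·x/J = 242.2 N/mm.
Resultant f_max = √[f_tx² + (f_v + f_ty)²] = √[622.8² + (407.4 + 242.2)²] = 899.9 N/mm.
Capacity per unit length: φr_n = 0.75 × 0.6 × 620 × (0.707 × 10) = 1973 N/mm.
899.9 ≤ 1973 → adequate.

f_max ≈ 900 N/mm; adequate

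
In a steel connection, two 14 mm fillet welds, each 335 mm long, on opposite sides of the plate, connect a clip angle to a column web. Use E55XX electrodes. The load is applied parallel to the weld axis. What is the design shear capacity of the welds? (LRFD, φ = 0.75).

φR_n ≈ 1640 kN

E55XX → F_EXX = 550 MPa.
Effective throat t_e = 0.707 × 14 = 9.898 mm.
Total length L = 670 mm; A_we = 9.898 × 670 = 6632 mm².
F_nw = 0.6 F_EXX = 0.6 × 550 = 330 MPa.
φR_n = 0.75 × 330 × 6632 × 10⁻³ = 1641 kN.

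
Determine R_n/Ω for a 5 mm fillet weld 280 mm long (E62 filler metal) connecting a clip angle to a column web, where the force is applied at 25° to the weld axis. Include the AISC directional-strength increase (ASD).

R_n/Ω ≈ 209 kN

E62XX → F_EXX = 620 MPa.
t_e = 0.707 × 5 = 3.535 mm; A_we = 3.535 × 280 = 989.8 mm².
Directional factor: 1.0 + 0.5 sin^1.5(25°) = 1.137.
F_nw = 0.6 × 620 × 1.137 = 423.1 MPa.
R_n/Ω = (423.1 × 989.8) / 2.0 × 10⁻³ = 209.4 kN.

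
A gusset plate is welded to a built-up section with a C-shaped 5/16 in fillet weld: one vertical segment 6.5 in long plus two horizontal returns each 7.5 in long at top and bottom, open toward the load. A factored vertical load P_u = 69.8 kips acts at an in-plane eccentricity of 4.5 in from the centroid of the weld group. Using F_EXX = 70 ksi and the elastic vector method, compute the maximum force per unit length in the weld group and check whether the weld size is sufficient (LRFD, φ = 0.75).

f_max ≈ 8.73 kip/in; NOT adequate

Total weld length L_w = 21.5 in. Treat welds as unit-width lines.
Centroid: x̄ = 2×7.5×3.75 / 21.5 = 2.616 in from the vertical weld.
Polar moment about centroid: J = I_x + I_y = [6.5³/12 + 2×7.5×3.25²] + [6.5×2.616² + 2(7.5³/12 + 7.5×1.134²)] = 315.4 in³.
Direct shear f_v = P/L_w = 69.8 / 21.5 = 3.247 kip/in (vertical).
Torsion M = P·e = 69.8 × 4.5 = 314.1 kip·in.
Critical point at (x, y) = (4.884, 3.25) from centroid. f_tx = M·y/J = 3.237 kip/in; f_ty = M·x/J = 4.863 kip/in.
Resultant f_max = √[f_tx² + (f_v + f_ty)²] = √[3.237² + (3.247 + 4.863)²] = 8.732 kip/in.
Capacity per unit length: φr_n = 0.75 × 0.6 × 70 × (0.707 × 0.3125) = 6.96 kip/in.
8.732 > 6.96 → NOT adequate.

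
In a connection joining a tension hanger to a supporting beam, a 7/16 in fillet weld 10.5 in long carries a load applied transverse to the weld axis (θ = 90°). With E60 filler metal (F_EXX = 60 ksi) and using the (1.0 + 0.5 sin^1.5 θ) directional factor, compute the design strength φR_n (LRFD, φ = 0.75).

t_e = 0.707 × 0.4375 = 0.3093 in; A_we = 0.3093 × 10.5 = 3.248 in².
Directional factor: 1.0 + 0.5 sin^1.5(90°) = 1.5.
F_nw = 0.6 × 60 × 1.5 = 54 ksi.
φR_n = 0.75 × 54 × 3.248 = 131.5 kips.

φR_n ≈ 132 kips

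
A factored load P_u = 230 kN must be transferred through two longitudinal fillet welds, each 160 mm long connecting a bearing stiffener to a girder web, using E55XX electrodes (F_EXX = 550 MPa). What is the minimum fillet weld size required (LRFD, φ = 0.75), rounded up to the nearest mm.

w = 5 mm

Total weld length L = 320 mm.
Required throat t_e = P_u / (φ × 0.6 F_EXX × L) = 230 / (0.75 × 0.6 × 550 × 320 × 10⁻³) = 2.904 mm.
Required leg w = t_e / 0.707 = 4.108 mm → use 5 mm.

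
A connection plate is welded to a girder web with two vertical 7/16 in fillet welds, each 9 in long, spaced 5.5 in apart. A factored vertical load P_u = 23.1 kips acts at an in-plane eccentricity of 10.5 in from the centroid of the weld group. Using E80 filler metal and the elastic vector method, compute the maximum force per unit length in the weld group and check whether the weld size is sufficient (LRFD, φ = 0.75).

E80XX → F_EXX = 80 ksi.
Total weld length L_w = 18 in. Treat welds as unit-width lines.
Polar moment about centroid: J = 2[d³/12 + d(b/2)²] = 2[9³/12 + 9×2.75²] = 257.6 in³.
Direct shear f_v = P/L_w = 23.1 / 18 = 1.283 kip/in (vertical).
Torsion M = P·e = 23.1 × 10.5 = 242.55 kip·in.
Critical point at (x, y) = (2.75, 4.5) from centroid. f_tx = M·y/J = 4.237 kip/in; f_ty = M·x/J = 2.589 kip/in.
Resultant f_max = √[f_tx² + (f_v + f_ty)²] = √[4.237² + (1.283 + 2.589)²] = 5.74 kip/in.
Capacity per unit length: φr_n = 0.75 × 0.6 × 80 × (0.707 × 0.4375) = 11.14 kip/in.
5.74 ≤ 11.14 → adequate.

f_max ≈ 5.74 kip/in; adequate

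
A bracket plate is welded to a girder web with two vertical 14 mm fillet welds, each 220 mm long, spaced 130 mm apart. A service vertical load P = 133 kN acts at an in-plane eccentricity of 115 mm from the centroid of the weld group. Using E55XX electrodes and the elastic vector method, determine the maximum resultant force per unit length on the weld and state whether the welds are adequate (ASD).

f_max ≈ 739 N/mm; adequate

E55XX → F_EXX = 550 MPa.
Total weld length L_w = 440 mm. Treat welds as unit-width lines.
Polar moment about centroid: J = 2[d³/12 + d(b/2)²] = 2[220³/12 + 220×65²] = 3634000 mm³.
Direct shear f_v = P/L_w = 133×10³ / 440 = 302.3 N/mm (vertical).
Torsion M = P·e = 133×10³ × 115 = 15295000 N·mm.
Critical point at (x, y) = (65, 110) from centroid. f_tx = M·y/J = 463 N/mm; f_ty = M·x/J = 273.6 N/mm.
Resultant f_max = √[f_tx² + (f_v + f_ty)²] = √[463² + (302.3 + 273.6)²] = 738.9 N/mm.
Capacity per unit length: r_n/Ω = (1/2.0) × 0.6 × 550 × (0.707 × 14) = 1633 N/mm.
738.9 ≤ 1633 → adequate.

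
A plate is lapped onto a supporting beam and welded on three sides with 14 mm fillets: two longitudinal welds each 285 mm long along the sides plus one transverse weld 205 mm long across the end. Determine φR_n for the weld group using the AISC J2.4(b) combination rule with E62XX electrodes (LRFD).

φR_n ≈ 2190 kN

E62XX → F_EXX = 620 MPa.
t_e = 0.707 × 14 = 9.898 mm.
R_nwl = 0.6 × 620 × 9.898 × 570 × 10⁻³ = 2099 kN (longitudinal, 2 welds).
R_nwt = 0.6 × 620 × 9.898 × 205 × 10⁻³ = 754.8 kN (transverse, base value).
(i) R_nwl + R_nwt = 2854 kN; (ii) 0.85 R_nwl + 1.5 R_nwt = 2916 kN.
R_n = max = 2916 kN [governs: (ii)]; φR_n = 2187 kN.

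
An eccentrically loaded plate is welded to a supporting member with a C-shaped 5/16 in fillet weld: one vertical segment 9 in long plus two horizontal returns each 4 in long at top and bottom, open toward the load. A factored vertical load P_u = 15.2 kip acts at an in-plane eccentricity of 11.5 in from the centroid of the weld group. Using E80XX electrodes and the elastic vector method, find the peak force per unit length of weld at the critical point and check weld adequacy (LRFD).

f_max ≈ 4.36 kip/in; adequate

E80XX → F_EXX = 80 ksi.
Total weld length L_w = 17 in. Treat welds as unit-width lines.
Centroid: x̄ = 2×4×2 / 17 = 0.9412 in from the vertical weld.
Polar moment about centroid: J = I_x + I_y = [9³/12 + 2×4×4.5²] + [9×0.9412² + 2(4³/12 + 4×1.059²)] = 250.4 in³.
Direct shear f_v = P/L_w = 15.2 / 17 = 0.8941 kip/in (vertical).
Torsion M = P·e = 15.2 × 11.5 = 174.8 kip·in.
Critical point at (x, y) = (3.059, 4.5) from centroid. f_tx = M·y/J = 3.142 kip/in; f_ty = M·x/J = 2.136 kip/in.
Resultant f_max = √[f_tx² + (f_v + f_ty)²] = √[3.142² + (0.8941 + 2.136)²] = 4.365 kip/in.
Capacity per unit length: φr_n = 0.75 × 0.6 × 80 × (0.707 × 0.3125) = 7.954 kip/in.
4.365 ≤ 7.954 → adequate.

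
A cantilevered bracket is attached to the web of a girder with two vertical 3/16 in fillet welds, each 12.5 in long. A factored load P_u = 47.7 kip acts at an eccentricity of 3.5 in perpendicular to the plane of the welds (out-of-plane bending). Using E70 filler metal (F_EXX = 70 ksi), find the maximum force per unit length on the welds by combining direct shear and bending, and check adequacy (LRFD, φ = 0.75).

L_w = 2 × 12.5 = 25 in; section modulus (unit throat) S = 2 × L²/6 = 52.08 in².
Direct shear f_v = P/L_w = 47.7/25 = 1.908 kip/in.
Moment M = P × e = 47.7 × 3.5 = 166.95 kip·in; bending f_b = M/S = 3.205 kip/in.
f_max = √(f_v² + f_b²) = √(1.908² + 3.205²) = 3.73 kip/in.
φr_n = 0.75 × 0.6 × 70 × (0.707 × 0.1875) = 4.176 kip/in → adequate.

f_max ≈ 3.73 kip/in; adequate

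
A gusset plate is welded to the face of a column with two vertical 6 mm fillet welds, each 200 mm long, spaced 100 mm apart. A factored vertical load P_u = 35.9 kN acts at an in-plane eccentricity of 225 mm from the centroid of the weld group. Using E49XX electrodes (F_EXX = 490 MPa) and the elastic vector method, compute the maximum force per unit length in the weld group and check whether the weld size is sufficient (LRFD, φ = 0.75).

Total weld length L_w = 400 mm. Treat welds as unit-width lines.
Polar moment about centroid: J = 2[d³/12 + d(b/2)²] = 2[200³/12 + 200×50²] = 2333000 mm³.
Direct shear f_v = P/L_w = 35.9×10³ / 400 = 89.75 N/mm (vertical).
Torsion M = P·e = 35.9×10³ × 225 = 8077500 N·mm.
Critical point at (x, y) = (50, 100) from centroid. f_tx = M·y/J = 346.2 N/mm; f_ty = M·x/J = 173.1 N/mm.
Resultant f_max = √[f_tx² + (f_v + f_ty)²] = √[346.2² + (89.75 + 173.1)²] = 434.7 N/mm.
Capacity per unit length: φr_n = 0.75 × 0.6 × 490 × (0.707 × 6) = 935.4 N/mm.
434.7 ≤ 935.4 → adequate.

f_max ≈ 435 N/mm; adequate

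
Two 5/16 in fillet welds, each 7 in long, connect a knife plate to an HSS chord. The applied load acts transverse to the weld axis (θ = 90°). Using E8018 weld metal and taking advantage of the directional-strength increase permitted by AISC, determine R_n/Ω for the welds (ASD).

E80XX → F_EXX = 80 ksi.
t_e = 0.707 × 0.3125 = 0.2209 in; A_we = 0.2209 × 14 = 3.093 in².
Directional factor: 1.0 + 0.5 sin^1.5(90°) = 1.5.
F_nw = 0.6 × 80 × 1.5 = 72 ksi.
R_n/Ω = (72 × 3.093) / 2.0 = 111.4 kip.

R_n/Ω ≈ 111 kip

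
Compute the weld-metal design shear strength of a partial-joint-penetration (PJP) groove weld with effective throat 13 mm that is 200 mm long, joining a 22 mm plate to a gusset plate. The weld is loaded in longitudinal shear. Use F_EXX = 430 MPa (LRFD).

Effective throat (given) t_e = 13 mm.
A_we = 13 × 200 = 2600 mm².
F_nw = 0.6 F_EXX = 258 MPa.
φR_n = 0.75 × 258 × 2600 × 10⁻³ = 503.1 kN.

φR_n ≈ 503 kN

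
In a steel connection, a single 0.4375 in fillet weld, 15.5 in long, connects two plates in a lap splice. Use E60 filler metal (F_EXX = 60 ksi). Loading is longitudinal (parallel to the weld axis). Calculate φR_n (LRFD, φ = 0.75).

φR_n ≈ 129 kips

Effective throat t_e = 0.707 × 0.4375 = 0.3093 in.
Total length L = 15.5 in; A_we = 0.3093 × 15.5 = 4.794 in².
F_nw = 0.6 F_EXX = 0.6 × 60 = 36 ksi.
φR_n = 0.75 × 36 × 4.794 = 129.4 kips.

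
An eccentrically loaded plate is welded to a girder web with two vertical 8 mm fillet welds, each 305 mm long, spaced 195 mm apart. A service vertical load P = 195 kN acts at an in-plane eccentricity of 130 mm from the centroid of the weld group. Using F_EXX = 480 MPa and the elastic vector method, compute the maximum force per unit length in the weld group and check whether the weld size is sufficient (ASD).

f_max ≈ 665 N/mm; adequate

Total weld length L_w = 610 mm. Treat welds as unit-width lines.
Polar moment about centroid: J = 2[d³/12 + d(b/2)²] = 2[305³/12 + 305×97.5²] = 10530000 mm³.
Direct shear f_v = P/L_w = 195×10³ / 610 = 319.7 N/mm (vertical).
Torsion M = P·e = 195×10³ × 130 = 25350000 N·mm.
Critical point at (x, y) = (97.5, 152.5) from centroid. f_tx = M·y/J = 367.2 N/mm; f_ty = M·x/J = 234.8 N/mm.
Resultant f_max = √[f_tx² + (f_v + f_ty)²] = √[367.2² + (319.7 + 234.8)²] = 665 N/mm.
Capacity per unit length: r_n/Ω = (1/2.0) × 0.6 × 480 × (0.707 × 8) = 814.5 N/mm.
665 ≤ 814.5 → adequate.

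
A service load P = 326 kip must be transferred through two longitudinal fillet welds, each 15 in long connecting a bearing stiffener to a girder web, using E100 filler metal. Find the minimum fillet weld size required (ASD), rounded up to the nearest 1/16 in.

E100XX → F_EXX = 100 ksi.
Total weld length L = 30 in.
Required throat t_e = P × Ω / (0.6 F_EXX × L) = 326 × 2.0 / (0.6 × 100 × 30) = 0.3622 in.
Required leg w = t_e / 0.707 = 0.5123 in → use 9/16 in.

w = 9/16 in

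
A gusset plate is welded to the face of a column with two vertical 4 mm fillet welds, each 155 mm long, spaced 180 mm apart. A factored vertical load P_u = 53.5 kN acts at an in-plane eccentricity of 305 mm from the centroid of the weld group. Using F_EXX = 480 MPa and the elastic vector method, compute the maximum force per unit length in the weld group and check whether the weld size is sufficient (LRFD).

Total weld length L_w = 310 mm. Treat welds as unit-width lines.
Polar moment about centroid: J = 2[d³/12 + d(b/2)²] = 2[155³/12 + 155×90²] = 3132000 mm³.
Direct shear f_v = P/L_w = 53.5×10³ / 310 = 172.6 N/mm (vertical).
Torsion M = P·e = 53.5×10³ × 305 = 16318000 N·mm.
Critical point at (x, y) = (90, 77.5) from centroid. f_tx = M·y/J = 403.8 N/mm; f_ty = M·x/J = 468.9 N/mm.
Resultant f_max = √[f_tx² + (f_v + f_ty)²] = √[403.8² + (172.6 + 468.9)²] = 758 N/mm.
Capacity per unit length: φr_n = 0.75 × 0.6 × 480 × (0.707 × 4) = 610.8 N/mm.
758 > 610.8 → NOT adequate.

f_max ≈ 758 N/mm; NOT adequate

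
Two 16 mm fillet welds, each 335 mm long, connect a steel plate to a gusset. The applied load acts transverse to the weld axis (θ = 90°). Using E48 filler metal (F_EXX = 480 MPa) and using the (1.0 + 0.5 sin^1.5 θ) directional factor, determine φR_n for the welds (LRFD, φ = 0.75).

φR_n ≈ 2460 kN

t_e = 0.707 × 16 = 11.31 mm; A_we = 11.31 × 670 = 7579 mm².
Directional factor: 1.0 + 0.5 sin^1.5(90°) = 1.5.
F_nw = 0.6 × 480 × 1.5 = 432 MPa.
φR_n = 0.75 × 432 × 7579 × 10⁻³ = 2456 kN.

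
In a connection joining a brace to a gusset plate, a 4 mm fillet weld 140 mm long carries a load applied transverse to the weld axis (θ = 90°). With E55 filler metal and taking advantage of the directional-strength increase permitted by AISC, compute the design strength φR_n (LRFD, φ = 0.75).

E55XX → F_EXX = 550 MPa.
t_e = 0.707 × 4 = 2.828 mm; A_we = 2.828 × 140 = 395.9 mm².
Directional factor: 1.0 + 0.5 sin^1.5(90°) = 1.5.
F_nw = 0.6 × 550 × 1.5 = 495 MPa.
φR_n = 0.75 × 495 × 395.9 × 10⁻³ = 147 kN.

φR_n ≈ 147 kN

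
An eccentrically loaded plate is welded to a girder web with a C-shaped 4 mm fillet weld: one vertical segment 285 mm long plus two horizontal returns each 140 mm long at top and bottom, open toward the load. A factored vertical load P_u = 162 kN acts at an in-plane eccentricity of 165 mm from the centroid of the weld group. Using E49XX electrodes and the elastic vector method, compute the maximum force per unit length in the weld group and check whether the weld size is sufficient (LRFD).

E49XX → F_EXX = 490 MPa.
Total weld length L_w = 565 mm. Treat welds as unit-width lines.
Centroid: x̄ = 2×140×70 / 565 = 34.69 mm from the vertical weld.
Polar moment about centroid: J = I_x + I_y = [285³/12 + 2×140×142.5²] + [285×34.69² + 2(140³/12 + 140×35.31²)] = 8764000 mm³.
Direct shear f_v = P/L_w = 162×10³ / 565 = 286.7 N/mm (vertical).
Torsion M = P·e = 162×10³ × 165 = 26730000 N·mm.
Critical point at (x, y) = (105.3, 142.5) from centroid. f_tx = M·y/J = 434.6 N/mm; f_ty = M·x/J = 321.2 N/mm.
Resultant f_max = √[f_tx² + (f_v + f_ty)²] = √[434.6² + (286.7 + 321.2)²] = 747.3 N/mm.
Capacity per unit length: φr_n = 0.75 × 0.6 × 490 × (0.707 × 4) = 623.6 N/mm.
747.3 > 623.6 → NOT adequate.

f_max ≈ 747 N/mm; NOT adequate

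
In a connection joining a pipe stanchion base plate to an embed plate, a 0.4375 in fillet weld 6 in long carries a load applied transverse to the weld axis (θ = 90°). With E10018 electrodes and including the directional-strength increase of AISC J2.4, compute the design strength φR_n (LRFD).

φR_n ≈ 125 kip

E100XX → F_EXX = 100 ksi.
t_e = 0.707 × 0.4375 = 0.3093 in; A_we = 0.3093 × 6 = 1.856 in².
Directional factor: 1.0 + 0.5 sin^1.5(90°) = 1.5.
F_nw = 0.6 × 100 × 1.5 = 90 ksi.
φR_n = 0.75 × 90 × 1.856 = 125.3 kip.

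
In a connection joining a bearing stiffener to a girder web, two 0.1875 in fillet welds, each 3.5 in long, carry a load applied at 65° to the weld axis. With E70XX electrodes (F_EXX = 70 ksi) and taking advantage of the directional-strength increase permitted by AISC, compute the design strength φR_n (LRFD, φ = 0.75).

t_e = 0.707 × 0.1875 = 0.1326 in; A_we = 0.1326 × 7 = 0.9279 in².
Directional factor: 1.0 + 0.5 sin^1.5(65°) = 1.431.
F_nw = 0.6 × 70 × 1.431 = 60.12 ksi.
φR_n = 0.75 × 60.12 × 0.9279 = 41.84 kip.

φR_n ≈ 41.8 kip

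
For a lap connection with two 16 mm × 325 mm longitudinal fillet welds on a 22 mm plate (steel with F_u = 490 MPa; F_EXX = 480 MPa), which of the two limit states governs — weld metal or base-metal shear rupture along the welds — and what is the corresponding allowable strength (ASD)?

t_e = 0.707 × 16 = 11.31 mm; L = 650 mm.
Weld metal: R_n/Ω = (1/2.0) × 0.6 × 480 × 11.31 × 650 × 10⁻³ = 1059 kN.
Base metal (shear rupture): R_n/Ω = (1/2.0) × 0.6 × 490 × 22 × 650 × 10⁻³ = 2102 kN.
Governing: weld metal.

R_n/Ω ≈ 1060 kN (weld metal governs)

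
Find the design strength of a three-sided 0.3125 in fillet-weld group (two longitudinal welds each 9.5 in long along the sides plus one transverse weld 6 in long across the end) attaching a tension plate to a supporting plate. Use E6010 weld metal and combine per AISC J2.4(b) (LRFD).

E60XX → F_EXX = 60 ksi.
t_e = 0.707 × 0.3125 = 0.2209 in.
R_nwl = 0.6 × 60 × 0.2209 × 19 = 151.1 kips (longitudinal, 2 welds).
R_nwt = 0.6 × 60 × 0.2209 × 6 = 47.72 kips (transverse, base value).
(i) R_nwl + R_nwt = 198.8 kips; (ii) 0.85 R_nwl + 1.5 R_nwt = 200 kips.
R_n = max = 200 kips [governs: (ii)]; φR_n = 150 kips.

φR_n ≈ 150 kips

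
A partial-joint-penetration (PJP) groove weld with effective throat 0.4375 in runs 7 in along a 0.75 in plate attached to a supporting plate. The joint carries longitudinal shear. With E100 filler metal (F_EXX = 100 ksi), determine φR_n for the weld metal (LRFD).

φR_n ≈ 138 kips

Effective throat (given) t_e = 0.4375 in.
A_we = 0.4375 × 7 = 3.062 in².
F_nw = 0.6 F_EXX = 60 ksi.
φR_n = 0.75 × 60 × 3.062 = 137.8 kips.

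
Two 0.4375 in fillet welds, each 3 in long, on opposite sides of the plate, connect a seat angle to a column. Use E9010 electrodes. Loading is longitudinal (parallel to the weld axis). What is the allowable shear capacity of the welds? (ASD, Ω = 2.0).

R_n/Ω ≈ 50.1 kip

E90XX → F_EXX = 90 ksi.
Effective throat t_e = 0.707 × 0.4375 = 0.3093 in.
Total length L = 6 in; A_we = 0.3093 × 6 = 1.856 in².
F_nw = 0.6 F_EXX = 0.6 × 90 = 54 ksi.
R_n = 54 × 1.856 = 100.2 kip; R_n/Ω = 100.2/2.0 = 50.11 kip.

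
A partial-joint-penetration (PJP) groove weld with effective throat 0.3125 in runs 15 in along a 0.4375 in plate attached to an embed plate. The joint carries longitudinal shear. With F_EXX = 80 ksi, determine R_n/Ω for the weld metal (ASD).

Effective throat (given) t_e = 0.3125 in.
A_we = 0.3125 × 15 = 4.688 in².
F_nw = 0.6 F_EXX = 48 ksi.
R_n/Ω = (48 × 4.688) / 2.0 = 112.5 kips.

R_n/Ω ≈ 112 kips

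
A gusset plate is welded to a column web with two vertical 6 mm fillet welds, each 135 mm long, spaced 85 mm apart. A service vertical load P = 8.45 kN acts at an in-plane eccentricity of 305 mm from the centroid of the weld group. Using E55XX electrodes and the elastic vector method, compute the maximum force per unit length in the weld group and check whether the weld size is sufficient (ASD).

E55XX → F_EXX = 550 MPa.
Total weld length L_w = 270 mm. Treat welds as unit-width lines.
Polar moment about centroid: J = 2[d³/12 + d(b/2)²] = 2[135³/12 + 135×42.5²] = 897800 mm³.
Direct shear f_v = P/L_w = 8.45×10³ / 270 = 31.3 N/mm (vertical).
Torsion M = P·e = 8.45×10³ × 305 = 2577200 N·mm.
Critical point at (x, y) = (42.5, 67.5) from centroid. f_tx = M·y/J = 193.8 N/mm; f_ty = M·x/J = 122 N/mm.
Resultant f_max = √[f_tx² + (f_v + f_ty)²] = √[193.8² + (31.3 + 122)²] = 247.1 N/mm.
Capacity per unit length: r_n/Ω = (1/2.0) × 0.6 × 550 × (0.707 × 6) = 699.9 N/mm.
247.1 ≤ 699.9 → adequate.

f_max ≈ 247 N/mm; adequate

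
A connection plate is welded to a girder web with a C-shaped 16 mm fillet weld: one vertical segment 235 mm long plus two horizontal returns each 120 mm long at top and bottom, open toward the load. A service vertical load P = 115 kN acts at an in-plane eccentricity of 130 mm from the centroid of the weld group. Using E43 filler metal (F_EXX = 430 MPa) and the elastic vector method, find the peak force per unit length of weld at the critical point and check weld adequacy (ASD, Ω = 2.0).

f_max ≈ 610 N/mm; adequate

Total weld length L_w = 475 mm. Treat welds as unit-width lines.
Centroid: x̄ = 2×120×60 / 475 = 30.32 mm from the vertical weld.
Polar moment about centroid: J = I_x + I_y = [235³/12 + 2×120×117.5²] + [235×30.32² + 2(120³/12 + 120×29.68²)] = 5110000 mm³.
Direct shear f_v = P/L_w = 115×10³ / 475 = 242.1 N/mm (vertical).
Torsion M = P·e = 115×10³ × 130 = 14950000 N·mm.
Critical point at (x, y) = (89.68, 117.5) from centroid. f_tx = M·y/J = 343.7 N/mm; f_ty = M·x/J = 262.4 N/mm.
Resultant f_max = √[f_tx² + (f_v + f_ty)²] = √[343.7² + (242.1 + 262.4)²] = 610.4 N/mm.
Capacity per unit length: r_n/Ω = (1/2.0) × 0.6 × 430 × (0.707 × 16) = 1459 N/mm.
610.4 ≤ 1459 → adequate.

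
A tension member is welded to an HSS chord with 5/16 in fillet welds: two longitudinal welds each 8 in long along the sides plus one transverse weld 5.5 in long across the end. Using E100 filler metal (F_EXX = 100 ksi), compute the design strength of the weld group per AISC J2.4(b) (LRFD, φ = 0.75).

φR_n ≈ 217 kip

t_e = 0.707 × 0.3125 = 0.2209 in.
R_nwl = 0.6 × 100 × 0.2209 × 16 = 212.1 kip (longitudinal, 2 welds).
R_nwt = 0.6 × 100 × 0.2209 × 5.5 = 72.91 kip (transverse, base value).
(i) R_nwl + R_nwt = 285 kip; (ii) 0.85 R_nwl + 1.5 R_nwt = 289.6 kip.
R_n = max = 289.6 kip [governs: (ii)]; φR_n = 217.2 kip.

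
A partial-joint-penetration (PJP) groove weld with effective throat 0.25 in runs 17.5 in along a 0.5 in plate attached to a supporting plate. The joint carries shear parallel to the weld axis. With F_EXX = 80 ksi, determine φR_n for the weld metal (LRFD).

φR_n ≈ 158 kip

Effective throat (given) t_e = 0.25 in.
A_we = 0.25 × 17.5 = 4.375 in².
F_nw = 0.6 F_EXX = 48 ksi.
φR_n = 0.75 × 48 × 4.375 = 157.5 kip.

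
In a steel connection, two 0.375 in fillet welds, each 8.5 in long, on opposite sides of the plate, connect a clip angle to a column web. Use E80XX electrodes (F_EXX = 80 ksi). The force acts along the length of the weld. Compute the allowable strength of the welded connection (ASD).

R_n/Ω ≈ 108 kip

Effective throat t_e = 0.707 × 0.375 = 0.2651 in.
Total length L = 17 in; A_we = 0.2651 × 17 = 4.507 in².
F_nw = 0.6 F_EXX = 0.6 × 80 = 48 ksi.
R_n = 48 × 4.507 = 216.3 kip; R_n/Ω = 216.3/2.0 = 108.2 kip.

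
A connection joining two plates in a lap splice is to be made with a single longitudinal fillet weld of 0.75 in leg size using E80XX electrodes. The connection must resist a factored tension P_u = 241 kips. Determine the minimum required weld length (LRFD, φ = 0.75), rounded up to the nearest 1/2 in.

E80XX → F_EXX = 80 ksi.
Throat t_e = 0.707 × 0.75 = 0.5302 in.
φr_n = 0.75 × 0.6 × 80 × 0.5302 = 19.09 kips/in.
L_req = P_u / φr_n = 241 / 19.09 = 12.63 in total.
Round up → use L = 13 in.

L = 13 in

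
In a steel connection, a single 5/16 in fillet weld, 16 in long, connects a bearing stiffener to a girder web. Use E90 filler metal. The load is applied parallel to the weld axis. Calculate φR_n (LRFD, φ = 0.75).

E90XX → F_EXX = 90 ksi.
Effective throat t_e = 0.707 × 0.3125 = 0.2209 in.
Total length L = 16 in; A_we = 0.2209 × 16 = 3.535 in².
F_nw = 0.6 F_EXX = 0.6 × 90 = 54 ksi.
φR_n = 0.75 × 54 × 3.535 = 143.2 kip.

φR_n ≈ 143 kip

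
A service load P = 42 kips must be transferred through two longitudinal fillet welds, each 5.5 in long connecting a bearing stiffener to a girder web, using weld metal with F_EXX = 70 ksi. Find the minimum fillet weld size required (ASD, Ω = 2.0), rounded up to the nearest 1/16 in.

Total weld length L = 11 in.
Required throat t_e = P × Ω / (0.6 F_EXX × L) = 42 × 2.0 / (0.6 × 70 × 11) = 0.1818 in.
Required leg w = t_e / 0.707 = 0.2572 in → use 5/16 in.

w = 5/16 in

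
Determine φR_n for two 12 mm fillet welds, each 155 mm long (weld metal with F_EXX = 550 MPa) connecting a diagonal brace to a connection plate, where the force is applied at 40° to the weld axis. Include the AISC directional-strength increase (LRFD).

t_e = 0.707 × 12 = 8.484 mm; A_we = 8.484 × 310 = 2630 mm².
Directional factor: 1.0 + 0.5 sin^1.5(40°) = 1.258.
F_nw = 0.6 × 550 × 1.258 = 415 MPa.
φR_n = 0.75 × 415 × 2630 × 10⁻³ = 818.7 kN.

φR_n ≈ 819 kN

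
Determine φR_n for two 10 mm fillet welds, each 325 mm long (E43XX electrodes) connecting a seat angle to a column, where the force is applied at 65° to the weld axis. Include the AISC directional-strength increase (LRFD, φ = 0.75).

E43XX → F_EXX = 430 MPa.
t_e = 0.707 × 10 = 7.07 mm; A_we = 7.07 × 650 = 4596 mm².
Directional factor: 1.0 + 0.5 sin^1.5(65°) = 1.431.
F_nw = 0.6 × 430 × 1.431 = 369.3 MPa.
φR_n = 0.75 × 369.3 × 4596 × 10⁻³ = 1273 kN.

φR_n ≈ 1270 kN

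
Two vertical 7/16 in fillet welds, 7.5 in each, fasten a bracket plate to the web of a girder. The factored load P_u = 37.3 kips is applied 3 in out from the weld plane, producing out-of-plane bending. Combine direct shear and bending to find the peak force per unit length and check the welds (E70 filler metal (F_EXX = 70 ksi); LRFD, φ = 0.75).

L_w = 2 × 7.5 = 15 in; section modulus (unit throat) S = 2 × L²/6 = 18.75 in².
Direct shear f_v = P/L_w = 37.3/15 = 2.487 kip/in.
Moment M = P × e = 37.3 × 3 = 111.9 kip·in; bending f_b = M/S = 5.968 kip/in.
f_max = √(f_v² + f_b²) = √(2.487² + 5.968²) = 6.465 kip/in.
φr_n = 0.75 × 0.6 × 70 × (0.707 × 0.4375) = 9.743 kip/in → adequate.

f_max ≈ 6.47 kip/in; adequate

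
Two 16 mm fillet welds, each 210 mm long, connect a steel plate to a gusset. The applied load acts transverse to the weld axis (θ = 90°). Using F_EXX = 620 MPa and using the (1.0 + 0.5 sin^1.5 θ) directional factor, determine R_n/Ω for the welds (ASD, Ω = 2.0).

R_n/Ω ≈ 1330 kN

t_e = 0.707 × 16 = 11.31 mm; A_we = 11.31 × 420 = 4751 mm².
Directional factor: 1.0 + 0.5 sin^1.5(90°) = 1.5.
F_nw = 0.6 × 620 × 1.5 = 558 MPa.
R_n/Ω = (558 × 4751) / 2.0 × 10⁻³ = 1326 kN.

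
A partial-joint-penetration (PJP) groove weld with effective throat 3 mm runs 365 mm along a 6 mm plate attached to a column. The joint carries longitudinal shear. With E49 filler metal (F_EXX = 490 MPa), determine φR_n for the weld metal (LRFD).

Effective throat (given) t_e = 3 mm.
A_we = 3 × 365 = 1095 mm².
F_nw = 0.6 F_EXX = 294 MPa.
φR_n = 0.75 × 294 × 1095 × 10⁻³ = 241.4 kN.

φR_n ≈ 241 kN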